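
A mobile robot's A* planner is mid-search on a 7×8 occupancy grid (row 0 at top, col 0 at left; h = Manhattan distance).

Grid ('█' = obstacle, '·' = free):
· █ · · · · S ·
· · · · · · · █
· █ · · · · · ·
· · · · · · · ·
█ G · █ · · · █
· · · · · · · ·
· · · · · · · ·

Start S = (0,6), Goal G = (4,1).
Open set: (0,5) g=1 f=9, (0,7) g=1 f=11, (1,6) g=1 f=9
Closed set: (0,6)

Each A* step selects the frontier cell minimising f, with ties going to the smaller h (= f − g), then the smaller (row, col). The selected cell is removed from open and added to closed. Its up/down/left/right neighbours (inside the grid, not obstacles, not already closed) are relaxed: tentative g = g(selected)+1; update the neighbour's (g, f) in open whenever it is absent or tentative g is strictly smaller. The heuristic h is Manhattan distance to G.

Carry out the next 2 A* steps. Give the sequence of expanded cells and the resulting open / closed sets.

order=[(0,5) → (0,4)]; open=[(0,3) g=3 f=9, (0,7) g=1 f=11, (1,4) g=3 f=9, (1,5) g=2 f=9, (1,6) g=1 f=9]; closed=[(0,4), (0,5), (0,6)]

step 1: expand (0,5) (f=9, h=8) → closed; open now [(0,4) g=2 f=9, (0,7) g=1 f=11, (1,5) g=2 f=9, (1,6) g=1 f=9]
step 2: expand (0,4) (f=9, h=7) → closed; open now [(0,3) g=3 f=9, (0,7) g=1 f=11, (1,4) g=3 f=9, (1,5) g=2 f=9, (1,6) g=1 f=9]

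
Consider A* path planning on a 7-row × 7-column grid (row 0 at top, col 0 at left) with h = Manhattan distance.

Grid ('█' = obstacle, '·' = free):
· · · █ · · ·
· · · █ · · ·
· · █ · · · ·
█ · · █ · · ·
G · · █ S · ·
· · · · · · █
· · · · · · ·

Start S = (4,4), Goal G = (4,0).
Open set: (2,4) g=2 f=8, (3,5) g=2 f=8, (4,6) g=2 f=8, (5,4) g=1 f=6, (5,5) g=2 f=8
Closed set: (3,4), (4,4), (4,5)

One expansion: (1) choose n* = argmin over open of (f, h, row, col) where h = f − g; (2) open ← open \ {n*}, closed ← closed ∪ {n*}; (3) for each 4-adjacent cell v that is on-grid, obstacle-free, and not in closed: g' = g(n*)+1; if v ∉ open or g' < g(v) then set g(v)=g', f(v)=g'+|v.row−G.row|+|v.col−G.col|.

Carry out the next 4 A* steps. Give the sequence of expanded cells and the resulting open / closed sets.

order=[(5,4) → (5,3) → (5,2) → (4,2)]; open=[(2,4) g=2 f=8, (3,2) g=5 f=8, (3,5) g=2 f=8, (4,1) g=5 f=6, (4,6) g=2 f=8, (5,1) g=4 f=6, (5,5) g=2 f=8, (6,2) g=4 f=8, (6,3) g=3 f=8, (6,4) g=2 f=8]; closed=[(3,4), (4,2), (4,4), (4,5), (5,2), (5,3), (5,4)]

step 1: expand (5,4) (f=6, h=5) → closed; open now [(2,4) g=2 f=8, (3,5) g=2 f=8, (4,6) g=2 f=8, (5,3) g=2 f=6, (5,5) g=2 f=8, (6,4) g=2 f=8]
step 2: expand (5,3) (f=6, h=4) → closed; open now [(2,4) g=2 f=8, (3,5) g=2 f=8, (4,6) g=2 f=8, (5,2) g=3 f=6, (5,5) g=2 f=8, (6,3) g=3 f=8, (6,4) g=2 f=8]
step 3: expand (5,2) (f=6, h=3) → closed; open now [(2,4) g=2 f=8, (3,5) g=2 f=8, (4,2) g=4 f=6, (4,6) g=2 f=8, (5,1) g=4 f=6, (5,5) g=2 f=8, (6,2) g=4 f=8, (6,3) g=3 f=8, (6,4) g=2 f=8]
step 4: expand (4,2) (f=6, h=2) → closed; open now [(2,4) g=2 f=8, (3,2) g=5 f=8, (3,5) g=2 f=8, (4,1) g=5 f=6, (4,6) g=2 f=8, (5,1) g=4 f=6, (5,5) g=2 f=8, (6,2) g=4 f=8, (6,3) g=3 f=8, (6,4) g=2 f=8]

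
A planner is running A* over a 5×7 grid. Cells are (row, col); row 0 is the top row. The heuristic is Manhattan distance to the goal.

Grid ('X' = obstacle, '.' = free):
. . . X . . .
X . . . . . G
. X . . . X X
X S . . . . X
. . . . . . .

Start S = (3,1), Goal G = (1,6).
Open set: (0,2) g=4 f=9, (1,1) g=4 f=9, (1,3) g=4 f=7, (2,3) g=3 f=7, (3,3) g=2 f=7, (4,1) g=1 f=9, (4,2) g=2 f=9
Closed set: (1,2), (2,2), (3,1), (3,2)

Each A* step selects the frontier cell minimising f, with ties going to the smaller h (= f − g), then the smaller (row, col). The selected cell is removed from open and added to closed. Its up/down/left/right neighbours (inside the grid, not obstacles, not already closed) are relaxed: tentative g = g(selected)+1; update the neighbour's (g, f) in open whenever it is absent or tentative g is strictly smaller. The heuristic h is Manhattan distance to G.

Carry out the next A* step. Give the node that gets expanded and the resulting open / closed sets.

step 1: expand (1,3) (f=7, h=3) → closed; open now [(0,2) g=4 f=9, (1,1) g=4 f=9, (1,4) g=5 f=7, (2,3) g=3 f=7, (3,3) g=2 f=7, (4,1) g=1 f=9, (4,2) g=2 f=9]

expanded=(1,3); open=[(0,2) g=4 f=9, (1,1) g=4 f=9, (1,4) g=5 f=7, (2,3) g=3 f=7, (3,3) g=2 f=7, (4,1) g=1 f=9, (4,2) g=2 f=9]; closed=[(1,2), (1,3), (2,2), (3,1), (3,2)]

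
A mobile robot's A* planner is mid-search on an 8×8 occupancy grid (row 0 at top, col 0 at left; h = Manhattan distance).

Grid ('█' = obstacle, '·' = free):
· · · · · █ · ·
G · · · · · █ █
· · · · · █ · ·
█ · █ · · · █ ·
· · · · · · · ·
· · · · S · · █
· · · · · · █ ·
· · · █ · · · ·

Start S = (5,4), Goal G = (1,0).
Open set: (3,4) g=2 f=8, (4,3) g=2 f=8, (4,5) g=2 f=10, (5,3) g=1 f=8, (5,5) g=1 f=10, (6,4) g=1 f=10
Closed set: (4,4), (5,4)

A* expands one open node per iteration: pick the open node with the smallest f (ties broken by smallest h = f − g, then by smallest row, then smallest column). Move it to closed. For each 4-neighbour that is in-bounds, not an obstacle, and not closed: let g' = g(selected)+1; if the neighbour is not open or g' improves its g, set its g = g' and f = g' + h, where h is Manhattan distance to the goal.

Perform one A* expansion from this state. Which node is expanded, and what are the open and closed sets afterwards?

step 1: expand (3,4) (f=8, h=6) → closed; open now [(2,4) g=3 f=8, (3,3) g=3 f=8, (3,5) g=3 f=10, (4,3) g=2 f=8, (4,5) g=2 f=10, (5,3) g=1 f=8, (5,5) g=1 f=10, (6,4) g=1 f=10]

expanded=(3,4); open=[(2,4) g=3 f=8, (3,3) g=3 f=8, (3,5) g=3 f=10, (4,3) g=2 f=8, (4,5) g=2 f=10, (5,3) g=1 f=8, (5,5) g=1 f=10, (6,4) g=1 f=10]; closed=[(3,4), (4,4), (5,4)]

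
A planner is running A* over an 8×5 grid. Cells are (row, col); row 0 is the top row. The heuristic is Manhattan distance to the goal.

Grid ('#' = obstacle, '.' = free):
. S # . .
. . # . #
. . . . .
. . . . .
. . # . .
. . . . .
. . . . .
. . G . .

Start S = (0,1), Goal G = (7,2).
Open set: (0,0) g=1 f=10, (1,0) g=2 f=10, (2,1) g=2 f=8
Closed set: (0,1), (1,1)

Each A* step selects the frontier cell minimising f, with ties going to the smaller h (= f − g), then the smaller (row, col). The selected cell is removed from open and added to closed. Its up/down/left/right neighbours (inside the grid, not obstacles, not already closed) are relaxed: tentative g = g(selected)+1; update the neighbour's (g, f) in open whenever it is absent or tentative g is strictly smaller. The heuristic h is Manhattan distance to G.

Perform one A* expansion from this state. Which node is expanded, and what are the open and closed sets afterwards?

step 1: expand (2,1) (f=8, h=6) → closed; open now [(0,0) g=1 f=10, (1,0) g=2 f=10, (2,0) g=3 f=10, (2,2) g=3 f=8, (3,1) g=3 f=8]

expanded=(2,1); open=[(0,0) g=1 f=10, (1,0) g=2 f=10, (2,0) g=3 f=10, (2,2) g=3 f=8, (3,1) g=3 f=8]; closed=[(0,1), (1,1), (2,1)]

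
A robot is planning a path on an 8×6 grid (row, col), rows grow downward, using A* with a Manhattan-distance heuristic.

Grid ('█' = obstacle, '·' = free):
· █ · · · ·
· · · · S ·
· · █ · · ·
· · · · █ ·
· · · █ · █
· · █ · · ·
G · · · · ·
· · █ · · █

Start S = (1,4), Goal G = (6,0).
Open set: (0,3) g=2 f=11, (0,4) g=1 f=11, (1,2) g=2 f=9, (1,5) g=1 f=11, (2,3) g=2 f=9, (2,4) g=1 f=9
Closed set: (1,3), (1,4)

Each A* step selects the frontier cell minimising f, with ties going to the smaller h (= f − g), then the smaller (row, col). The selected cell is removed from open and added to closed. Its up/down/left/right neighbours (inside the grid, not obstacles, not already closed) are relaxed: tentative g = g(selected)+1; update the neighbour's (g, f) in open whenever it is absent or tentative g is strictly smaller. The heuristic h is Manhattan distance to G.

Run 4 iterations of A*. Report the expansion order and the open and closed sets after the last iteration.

order=[(1,2) → (1,1) → (1,0) → (2,0)]; open=[(0,0) g=5 f=11, (0,2) g=3 f=11, (0,3) g=2 f=11, (0,4) g=1 f=11, (1,5) g=1 f=11, (2,1) g=4 f=9, (2,3) g=2 f=9, (2,4) g=1 f=9, (3,0) g=6 f=9]; closed=[(1,0), (1,1), (1,2), (1,3), (1,4), (2,0)]

step 1: expand (1,2) (f=9, h=7) → closed; open now [(0,2) g=3 f=11, (0,3) g=2 f=11, (0,4) g=1 f=11, (1,1) g=3 f=9, (1,5) g=1 f=11, (2,3) g=2 f=9, (2,4) g=1 f=9]
step 2: expand (1,1) (f=9, h=6) → closed; open now [(0,2) g=3 f=11, (0,3) g=2 f=11, (0,4) g=1 f=11, (1,0) g=4 f=9, (1,5) g=1 f=11, (2,1) g=4 f=9, (2,3) g=2 f=9, (2,4) g=1 f=9]
step 3: expand (1,0) (f=9, h=5) → closed; open now [(0,0) g=5 f=11, (0,2) g=3 f=11, (0,3) g=2 f=11, (0,4) g=1 f=11, (1,5) g=1 f=11, (2,0) g=5 f=9, (2,1) g=4 f=9, (2,3) g=2 f=9, (2,4) g=1 f=9]
step 4: expand (2,0) (f=9, h=4) → closed; open now [(0,0) g=5 f=11, (0,2) g=3 f=11, (0,3) g=2 f=11, (0,4) g=1 f=11, (1,5) g=1 f=11, (2,1) g=4 f=9, (2,3) g=2 f=9, (2,4) g=1 f=9, (3,0) g=6 f=9]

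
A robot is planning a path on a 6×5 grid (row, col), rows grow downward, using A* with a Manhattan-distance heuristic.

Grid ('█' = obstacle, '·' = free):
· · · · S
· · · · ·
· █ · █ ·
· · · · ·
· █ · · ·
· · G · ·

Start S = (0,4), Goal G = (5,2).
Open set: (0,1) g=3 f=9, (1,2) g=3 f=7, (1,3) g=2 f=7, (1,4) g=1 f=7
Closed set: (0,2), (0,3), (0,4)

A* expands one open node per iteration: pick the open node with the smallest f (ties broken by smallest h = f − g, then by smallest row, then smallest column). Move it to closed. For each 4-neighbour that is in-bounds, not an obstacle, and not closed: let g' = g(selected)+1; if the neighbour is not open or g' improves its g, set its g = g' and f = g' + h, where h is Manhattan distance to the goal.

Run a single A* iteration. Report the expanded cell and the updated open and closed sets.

expanded=(1,2); open=[(0,1) g=3 f=9, (1,1) g=4 f=9, (1,3) g=2 f=7, (1,4) g=1 f=7, (2,2) g=4 f=7]; closed=[(0,2), (0,3), (0,4), (1,2)]

step 1: expand (1,2) (f=7, h=4) → closed; open now [(0,1) g=3 f=9, (1,1) g=4 f=9, (1,3) g=2 f=7, (1,4) g=1 f=7, (2,2) g=4 f=7]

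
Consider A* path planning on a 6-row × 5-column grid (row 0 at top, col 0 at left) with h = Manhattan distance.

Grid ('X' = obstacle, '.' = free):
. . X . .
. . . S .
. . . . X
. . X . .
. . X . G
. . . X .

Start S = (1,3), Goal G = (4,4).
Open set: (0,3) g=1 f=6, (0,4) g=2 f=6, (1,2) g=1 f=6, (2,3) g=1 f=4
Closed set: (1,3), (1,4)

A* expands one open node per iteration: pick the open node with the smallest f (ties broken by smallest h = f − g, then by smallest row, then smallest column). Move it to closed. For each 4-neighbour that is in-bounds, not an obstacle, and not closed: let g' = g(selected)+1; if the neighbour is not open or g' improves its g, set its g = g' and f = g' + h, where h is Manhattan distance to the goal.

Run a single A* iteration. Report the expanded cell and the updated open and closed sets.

step 1: expand (2,3) (f=4, h=3) → closed; open now [(0,3) g=1 f=6, (0,4) g=2 f=6, (1,2) g=1 f=6, (2,2) g=2 f=6, (3,3) g=2 f=4]

expanded=(2,3); open=[(0,3) g=1 f=6, (0,4) g=2 f=6, (1,2) g=1 f=6, (2,2) g=2 f=6, (3,3) g=2 f=4]; closed=[(1,3), (1,4), (2,3)]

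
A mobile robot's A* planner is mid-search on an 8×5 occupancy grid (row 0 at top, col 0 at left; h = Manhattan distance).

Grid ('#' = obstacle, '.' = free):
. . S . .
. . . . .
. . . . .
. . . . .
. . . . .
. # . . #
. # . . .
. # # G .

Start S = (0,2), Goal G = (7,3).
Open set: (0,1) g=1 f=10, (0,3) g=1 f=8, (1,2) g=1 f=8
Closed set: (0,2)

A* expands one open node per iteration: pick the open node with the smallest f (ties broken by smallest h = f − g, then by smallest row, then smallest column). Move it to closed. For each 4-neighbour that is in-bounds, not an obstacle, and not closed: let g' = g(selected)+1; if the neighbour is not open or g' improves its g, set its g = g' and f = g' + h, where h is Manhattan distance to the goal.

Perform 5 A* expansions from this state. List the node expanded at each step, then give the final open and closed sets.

step 1: expand (0,3) (f=8, h=7) → closed; open now [(0,1) g=1 f=10, (0,4) g=2 f=10, (1,2) g=1 f=8, (1,3) g=2 f=8]
step 2: expand (1,3) (f=8, h=6) → closed; open now [(0,1) g=1 f=10, (0,4) g=2 f=10, (1,2) g=1 f=8, (1,4) g=3 f=10, (2,3) g=3 f=8]
step 3: expand (2,3) (f=8, h=5) → closed; open now [(0,1) g=1 f=10, (0,4) g=2 f=10, (1,2) g=1 f=8, (1,4) g=3 f=10, (2,2) g=4 f=10, (2,4) g=4 f=10, (3,3) g=4 f=8]
step 4: expand (3,3) (f=8, h=4) → closed; open now [(0,1) g=1 f=10, (0,4) g=2 f=10, (1,2) g=1 f=8, (1,4) g=3 f=10, (2,2) g=4 f=10, (2,4) g=4 f=10, (3,2) g=5 f=10, (3,4) g=5 f=10, (4,3) g=5 f=8]
step 5: expand (4,3) (f=8, h=3) → closed; open now [(0,1) g=1 f=10, (0,4) g=2 f=10, (1,2) g=1 f=8, (1,4) g=3 f=10, (2,2) g=4 f=10, (2,4) g=4 f=10, (3,2) g=5 f=10, (3,4) g=5 f=10, (4,2) g=6 f=10, (4,4) g=6 f=10, (5,3) g=6 f=8]

order=[(0,3) → (1,3) → (2,3) → (3,3) → (4,3)]; open=[(0,1) g=1 f=10, (0,4) g=2 f=10, (1,2) g=1 f=8, (1,4) g=3 f=10, (2,2) g=4 f=10, (2,4) g=4 f=10, (3,2) g=5 f=10, (3,4) g=5 f=10, (4,2) g=6 f=10, (4,4) g=6 f=10, (5,3) g=6 f=8]; closed=[(0,2), (0,3), (1,3), (2,3), (3,3), (4,3)]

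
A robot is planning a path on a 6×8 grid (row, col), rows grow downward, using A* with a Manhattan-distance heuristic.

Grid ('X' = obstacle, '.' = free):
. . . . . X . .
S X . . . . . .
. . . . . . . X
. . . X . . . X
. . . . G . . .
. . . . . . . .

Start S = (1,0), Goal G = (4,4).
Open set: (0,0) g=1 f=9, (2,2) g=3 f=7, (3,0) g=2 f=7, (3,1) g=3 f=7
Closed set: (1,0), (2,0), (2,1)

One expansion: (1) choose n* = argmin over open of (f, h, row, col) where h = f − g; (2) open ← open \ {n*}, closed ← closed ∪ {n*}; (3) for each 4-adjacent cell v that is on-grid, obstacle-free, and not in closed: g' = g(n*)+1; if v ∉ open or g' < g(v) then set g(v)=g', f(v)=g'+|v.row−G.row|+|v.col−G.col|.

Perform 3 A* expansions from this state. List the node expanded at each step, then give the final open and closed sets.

step 1: expand (2,2) (f=7, h=4) → closed; open now [(0,0) g=1 f=9, (1,2) g=4 f=9, (2,3) g=4 f=7, (3,0) g=2 f=7, (3,1) g=3 f=7, (3,2) g=4 f=7]
step 2: expand (2,3) (f=7, h=3) → closed; open now [(0,0) g=1 f=9, (1,2) g=4 f=9, (1,3) g=5 f=9, (2,4) g=5 f=7, (3,0) g=2 f=7, (3,1) g=3 f=7, (3,2) g=4 f=7]
step 3: expand (2,4) (f=7, h=2) → closed; open now [(0,0) g=1 f=9, (1,2) g=4 f=9, (1,3) g=5 f=9, (1,4) g=6 f=9, (2,5) g=6 f=9, (3,0) g=2 f=7, (3,1) g=3 f=7, (3,2) g=4 f=7, (3,4) g=6 f=7]

order=[(2,2) → (2,3) → (2,4)]; open=[(0,0) g=1 f=9, (1,2) g=4 f=9, (1,3) g=5 f=9, (1,4) g=6 f=9, (2,5) g=6 f=9, (3,0) g=2 f=7, (3,1) g=3 f=7, (3,2) g=4 f=7, (3,4) g=6 f=7]; closed=[(1,0), (2,0), (2,1), (2,2), (2,3), (2,4)]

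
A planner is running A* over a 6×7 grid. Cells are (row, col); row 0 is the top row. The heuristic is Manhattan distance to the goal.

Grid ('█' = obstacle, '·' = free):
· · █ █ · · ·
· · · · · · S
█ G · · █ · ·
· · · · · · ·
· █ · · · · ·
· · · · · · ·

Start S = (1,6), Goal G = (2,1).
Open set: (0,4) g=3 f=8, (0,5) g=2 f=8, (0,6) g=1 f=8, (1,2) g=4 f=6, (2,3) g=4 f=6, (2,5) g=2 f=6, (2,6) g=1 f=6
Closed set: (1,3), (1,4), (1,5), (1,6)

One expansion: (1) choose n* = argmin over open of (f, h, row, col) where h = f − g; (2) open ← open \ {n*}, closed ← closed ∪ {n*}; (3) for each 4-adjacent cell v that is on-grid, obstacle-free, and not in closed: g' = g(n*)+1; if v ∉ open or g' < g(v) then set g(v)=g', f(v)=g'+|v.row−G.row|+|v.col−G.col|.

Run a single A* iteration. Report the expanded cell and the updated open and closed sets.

step 1: expand (1,2) (f=6, h=2) → closed; open now [(0,4) g=3 f=8, (0,5) g=2 f=8, (0,6) g=1 f=8, (1,1) g=5 f=6, (2,2) g=5 f=6, (2,3) g=4 f=6, (2,5) g=2 f=6, (2,6) g=1 f=6]

expanded=(1,2); open=[(0,4) g=3 f=8, (0,5) g=2 f=8, (0,6) g=1 f=8, (1,1) g=5 f=6, (2,2) g=5 f=6, (2,3) g=4 f=6, (2,5) g=2 f=6, (2,6) g=1 f=6]; closed=[(1,2), (1,3), (1,4), (1,5), (1,6)]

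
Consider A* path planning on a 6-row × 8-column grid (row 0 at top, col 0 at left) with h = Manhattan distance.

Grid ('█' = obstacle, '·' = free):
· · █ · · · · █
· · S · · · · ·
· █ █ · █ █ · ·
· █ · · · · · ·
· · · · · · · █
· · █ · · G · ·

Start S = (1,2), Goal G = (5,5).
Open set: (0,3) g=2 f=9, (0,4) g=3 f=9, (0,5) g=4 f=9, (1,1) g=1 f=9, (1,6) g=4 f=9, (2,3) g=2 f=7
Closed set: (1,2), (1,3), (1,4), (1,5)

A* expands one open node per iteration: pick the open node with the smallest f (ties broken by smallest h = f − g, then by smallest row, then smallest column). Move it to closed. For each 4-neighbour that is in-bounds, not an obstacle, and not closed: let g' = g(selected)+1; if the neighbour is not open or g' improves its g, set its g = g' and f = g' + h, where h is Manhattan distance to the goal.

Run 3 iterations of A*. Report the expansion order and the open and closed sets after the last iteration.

order=[(2,3) → (3,3) → (3,4)]; open=[(0,3) g=2 f=9, (0,4) g=3 f=9, (0,5) g=4 f=9, (1,1) g=1 f=9, (1,6) g=4 f=9, (3,2) g=4 f=9, (3,5) g=5 f=7, (4,3) g=4 f=7, (4,4) g=5 f=7]; closed=[(1,2), (1,3), (1,4), (1,5), (2,3), (3,3), (3,4)]

step 1: expand (2,3) (f=7, h=5) → closed; open now [(0,3) g=2 f=9, (0,4) g=3 f=9, (0,5) g=4 f=9, (1,1) g=1 f=9, (1,6) g=4 f=9, (3,3) g=3 f=7]
step 2: expand (3,3) (f=7, h=4) → closed; open now [(0,3) g=2 f=9, (0,4) g=3 f=9, (0,5) g=4 f=9, (1,1) g=1 f=9, (1,6) g=4 f=9, (3,2) g=4 f=9, (3,4) g=4 f=7, (4,3) g=4 f=7]
step 3: expand (3,4) (f=7, h=3) → closed; open now [(0,3) g=2 f=9, (0,4) g=3 f=9, (0,5) g=4 f=9, (1,1) g=1 f=9, (1,6) g=4 f=9, (3,2) g=4 f=9, (3,5) g=5 f=7, (4,3) g=4 f=7, (4,4) g=5 f=7]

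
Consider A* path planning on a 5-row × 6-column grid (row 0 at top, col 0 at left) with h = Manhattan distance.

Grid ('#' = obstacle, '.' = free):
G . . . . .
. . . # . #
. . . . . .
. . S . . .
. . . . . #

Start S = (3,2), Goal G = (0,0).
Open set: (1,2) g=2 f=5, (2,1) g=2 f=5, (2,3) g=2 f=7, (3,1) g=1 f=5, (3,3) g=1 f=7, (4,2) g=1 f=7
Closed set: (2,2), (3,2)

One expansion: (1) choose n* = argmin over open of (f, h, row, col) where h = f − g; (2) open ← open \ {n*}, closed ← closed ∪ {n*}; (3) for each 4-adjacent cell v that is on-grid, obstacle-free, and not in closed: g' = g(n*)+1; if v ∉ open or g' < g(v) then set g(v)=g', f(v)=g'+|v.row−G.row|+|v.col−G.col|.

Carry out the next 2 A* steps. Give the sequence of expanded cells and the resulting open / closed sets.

step 1: expand (1,2) (f=5, h=3) → closed; open now [(0,2) g=3 f=5, (1,1) g=3 f=5, (2,1) g=2 f=5, (2,3) g=2 f=7, (3,1) g=1 f=5, (3,3) g=1 f=7, (4,2) g=1 f=7]
step 2: expand (0,2) (f=5, h=2) → closed; open now [(0,1) g=4 f=5, (0,3) g=4 f=7, (1,1) g=3 f=5, (2,1) g=2 f=5, (2,3) g=2 f=7, (3,1) g=1 f=5, (3,3) g=1 f=7, (4,2) g=1 f=7]

order=[(1,2) → (0,2)]; open=[(0,1) g=4 f=5, (0,3) g=4 f=7, (1,1) g=3 f=5, (2,1) g=2 f=5, (2,3) g=2 f=7, (3,1) g=1 f=5, (3,3) g=1 f=7, (4,2) g=1 f=7]; closed=[(0,2), (1,2), (2,2), (3,2)]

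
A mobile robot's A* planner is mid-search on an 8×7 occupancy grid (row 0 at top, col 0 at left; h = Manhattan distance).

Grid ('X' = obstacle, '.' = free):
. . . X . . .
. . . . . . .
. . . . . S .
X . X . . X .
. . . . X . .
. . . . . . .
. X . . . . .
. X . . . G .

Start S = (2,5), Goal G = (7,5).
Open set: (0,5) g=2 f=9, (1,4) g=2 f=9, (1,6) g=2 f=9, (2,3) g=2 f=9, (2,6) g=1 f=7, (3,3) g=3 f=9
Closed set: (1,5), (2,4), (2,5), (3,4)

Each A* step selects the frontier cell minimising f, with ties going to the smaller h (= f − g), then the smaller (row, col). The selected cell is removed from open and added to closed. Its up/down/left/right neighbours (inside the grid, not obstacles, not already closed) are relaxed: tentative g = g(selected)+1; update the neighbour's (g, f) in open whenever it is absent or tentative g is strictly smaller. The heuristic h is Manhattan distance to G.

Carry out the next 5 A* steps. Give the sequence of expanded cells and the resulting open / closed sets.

step 1: expand (2,6) (f=7, h=6) → closed; open now [(0,5) g=2 f=9, (1,4) g=2 f=9, (1,6) g=2 f=9, (2,3) g=2 f=9, (3,3) g=3 f=9, (3,6) g=2 f=7]
step 2: expand (3,6) (f=7, h=5) → closed; open now [(0,5) g=2 f=9, (1,4) g=2 f=9, (1,6) g=2 f=9, (2,3) g=2 f=9, (3,3) g=3 f=9, (4,6) g=3 f=7]
step 3: expand (4,6) (f=7, h=4) → closed; open now [(0,5) g=2 f=9, (1,4) g=2 f=9, (1,6) g=2 f=9, (2,3) g=2 f=9, (3,3) g=3 f=9, (4,5) g=4 f=7, (5,6) g=4 f=7]
step 4: expand (4,5) (f=7, h=3) → closed; open now [(0,5) g=2 f=9, (1,4) g=2 f=9, (1,6) g=2 f=9, (2,3) g=2 f=9, (3,3) g=3 f=9, (5,5) g=5 f=7, (5,6) g=4 f=7]
step 5: expand (5,5) (f=7, h=2) → closed; open now [(0,5) g=2 f=9, (1,4) g=2 f=9, (1,6) g=2 f=9, (2,3) g=2 f=9, (3,3) g=3 f=9, (5,4) g=6 f=9, (5,6) g=4 f=7, (6,5) g=6 f=7]

order=[(2,6) → (3,6) → (4,6) → (4,5) → (5,5)]; open=[(0,5) g=2 f=9, (1,4) g=2 f=9, (1,6) g=2 f=9, (2,3) g=2 f=9, (3,3) g=3 f=9, (5,4) g=6 f=9, (5,6) g=4 f=7, (6,5) g=6 f=7]; closed=[(1,5), (2,4), (2,5), (2,6), (3,4), (3,6), (4,5), (4,6), (5,5)]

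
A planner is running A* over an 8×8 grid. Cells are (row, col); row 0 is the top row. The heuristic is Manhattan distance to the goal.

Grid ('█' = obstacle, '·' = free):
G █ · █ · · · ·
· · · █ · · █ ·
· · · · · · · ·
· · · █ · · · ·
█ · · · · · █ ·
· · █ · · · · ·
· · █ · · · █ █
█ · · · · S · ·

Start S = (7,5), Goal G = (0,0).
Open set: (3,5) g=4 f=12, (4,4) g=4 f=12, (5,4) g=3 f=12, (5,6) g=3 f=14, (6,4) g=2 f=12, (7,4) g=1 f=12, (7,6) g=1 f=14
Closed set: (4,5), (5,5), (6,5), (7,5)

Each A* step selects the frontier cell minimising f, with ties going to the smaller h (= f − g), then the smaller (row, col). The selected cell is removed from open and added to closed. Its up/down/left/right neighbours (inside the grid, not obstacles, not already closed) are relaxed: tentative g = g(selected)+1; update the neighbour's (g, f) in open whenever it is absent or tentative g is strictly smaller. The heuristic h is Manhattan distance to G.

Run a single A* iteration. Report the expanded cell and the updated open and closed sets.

expanded=(3,5); open=[(2,5) g=5 f=12, (3,4) g=5 f=12, (3,6) g=5 f=14, (4,4) g=4 f=12, (5,4) g=3 f=12, (5,6) g=3 f=14, (6,4) g=2 f=12, (7,4) g=1 f=12, (7,6) g=1 f=14]; closed=[(3,5), (4,5), (5,5), (6,5), (7,5)]

step 1: expand (3,5) (f=12, h=8) → closed; open now [(2,5) g=5 f=12, (3,4) g=5 f=12, (3,6) g=5 f=14, (4,4) g=4 f=12, (5,4) g=3 f=12, (5,6) g=3 f=14, (6,4) g=2 f=12, (7,4) g=1 f=12, (7,6) g=1 f=14]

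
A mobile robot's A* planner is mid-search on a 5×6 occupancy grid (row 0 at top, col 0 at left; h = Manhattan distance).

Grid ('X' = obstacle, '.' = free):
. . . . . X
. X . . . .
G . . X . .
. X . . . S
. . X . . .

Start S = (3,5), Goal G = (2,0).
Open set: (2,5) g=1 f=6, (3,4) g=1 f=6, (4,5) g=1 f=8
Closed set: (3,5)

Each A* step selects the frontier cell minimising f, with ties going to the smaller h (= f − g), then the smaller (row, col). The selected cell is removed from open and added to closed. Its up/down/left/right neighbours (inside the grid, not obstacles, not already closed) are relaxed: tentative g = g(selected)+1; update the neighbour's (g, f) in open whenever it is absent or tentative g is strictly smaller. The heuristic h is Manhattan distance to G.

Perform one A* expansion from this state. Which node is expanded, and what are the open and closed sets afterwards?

expanded=(2,5); open=[(1,5) g=2 f=8, (2,4) g=2 f=6, (3,4) g=1 f=6, (4,5) g=1 f=8]; closed=[(2,5), (3,5)]

step 1: expand (2,5) (f=6, h=5) → closed; open now [(1,5) g=2 f=8, (2,4) g=2 f=6, (3,4) g=1 f=6, (4,5) g=1 f=8]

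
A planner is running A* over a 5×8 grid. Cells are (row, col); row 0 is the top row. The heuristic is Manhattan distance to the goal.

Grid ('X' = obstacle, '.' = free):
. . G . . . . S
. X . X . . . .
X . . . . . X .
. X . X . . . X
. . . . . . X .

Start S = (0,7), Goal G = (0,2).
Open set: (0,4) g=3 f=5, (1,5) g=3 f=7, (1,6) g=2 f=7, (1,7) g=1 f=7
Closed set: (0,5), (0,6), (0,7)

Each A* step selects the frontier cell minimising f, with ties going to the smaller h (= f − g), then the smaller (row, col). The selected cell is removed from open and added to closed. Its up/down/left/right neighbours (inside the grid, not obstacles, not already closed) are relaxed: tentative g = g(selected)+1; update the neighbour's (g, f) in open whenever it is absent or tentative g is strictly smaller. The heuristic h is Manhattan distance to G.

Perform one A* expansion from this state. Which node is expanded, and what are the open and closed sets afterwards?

step 1: expand (0,4) (f=5, h=2) → closed; open now [(0,3) g=4 f=5, (1,4) g=4 f=7, (1,5) g=3 f=7, (1,6) g=2 f=7, (1,7) g=1 f=7]

expanded=(0,4); open=[(0,3) g=4 f=5, (1,4) g=4 f=7, (1,5) g=3 f=7, (1,6) g=2 f=7, (1,7) g=1 f=7]; closed=[(0,4), (0,5), (0,6), (0,7)]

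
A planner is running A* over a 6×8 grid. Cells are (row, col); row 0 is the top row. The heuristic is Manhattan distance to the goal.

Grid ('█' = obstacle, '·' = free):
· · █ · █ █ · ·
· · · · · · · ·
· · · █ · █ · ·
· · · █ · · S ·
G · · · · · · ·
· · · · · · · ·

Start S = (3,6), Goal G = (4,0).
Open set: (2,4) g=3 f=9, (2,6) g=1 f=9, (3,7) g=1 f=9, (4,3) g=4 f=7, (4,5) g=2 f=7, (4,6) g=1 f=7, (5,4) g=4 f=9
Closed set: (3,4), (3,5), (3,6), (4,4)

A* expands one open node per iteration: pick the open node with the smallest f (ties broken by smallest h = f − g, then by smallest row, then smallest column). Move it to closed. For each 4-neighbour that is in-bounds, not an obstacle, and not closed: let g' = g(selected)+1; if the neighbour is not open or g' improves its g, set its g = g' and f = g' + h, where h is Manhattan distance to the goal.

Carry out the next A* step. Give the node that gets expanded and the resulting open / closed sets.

step 1: expand (4,3) (f=7, h=3) → closed; open now [(2,4) g=3 f=9, (2,6) g=1 f=9, (3,7) g=1 f=9, (4,2) g=5 f=7, (4,5) g=2 f=7, (4,6) g=1 f=7, (5,3) g=5 f=9, (5,4) g=4 f=9]

expanded=(4,3); open=[(2,4) g=3 f=9, (2,6) g=1 f=9, (3,7) g=1 f=9, (4,2) g=5 f=7, (4,5) g=2 f=7, (4,6) g=1 f=7, (5,3) g=5 f=9, (5,4) g=4 f=9]; closed=[(3,4), (3,5), (3,6), (4,3), (4,4)]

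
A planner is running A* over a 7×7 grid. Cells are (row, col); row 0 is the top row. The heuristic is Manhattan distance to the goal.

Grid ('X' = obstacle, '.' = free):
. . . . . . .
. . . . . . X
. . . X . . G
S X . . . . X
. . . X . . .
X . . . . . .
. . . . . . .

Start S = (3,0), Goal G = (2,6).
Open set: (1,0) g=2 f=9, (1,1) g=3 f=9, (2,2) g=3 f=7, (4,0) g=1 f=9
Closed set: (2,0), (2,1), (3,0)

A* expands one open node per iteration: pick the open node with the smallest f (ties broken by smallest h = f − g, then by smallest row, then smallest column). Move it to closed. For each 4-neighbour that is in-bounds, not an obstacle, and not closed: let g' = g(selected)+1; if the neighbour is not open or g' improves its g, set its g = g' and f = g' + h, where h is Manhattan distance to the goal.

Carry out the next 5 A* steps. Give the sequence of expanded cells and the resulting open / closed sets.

step 1: expand (2,2) (f=7, h=4) → closed; open now [(1,0) g=2 f=9, (1,1) g=3 f=9, (1,2) g=4 f=9, (3,2) g=4 f=9, (4,0) g=1 f=9]
step 2: expand (1,2) (f=9, h=5) → closed; open now [(0,2) g=5 f=11, (1,0) g=2 f=9, (1,1) g=3 f=9, (1,3) g=5 f=9, (3,2) g=4 f=9, (4,0) g=1 f=9]
step 3: expand (1,3) (f=9, h=4) → closed; open now [(0,2) g=5 f=11, (0,3) g=6 f=11, (1,0) g=2 f=9, (1,1) g=3 f=9, (1,4) g=6 f=9, (3,2) g=4 f=9, (4,0) g=1 f=9]
step 4: expand (1,4) (f=9, h=3) → closed; open now [(0,2) g=5 f=11, (0,3) g=6 f=11, (0,4) g=7 f=11, (1,0) g=2 f=9, (1,1) g=3 f=9, (1,5) g=7 f=9, (2,4) g=7 f=9, (3,2) g=4 f=9, (4,0) g=1 f=9]
step 5: expand (1,5) (f=9, h=2) → closed; open now [(0,2) g=5 f=11, (0,3) g=6 f=11, (0,4) g=7 f=11, (0,5) g=8 f=11, (1,0) g=2 f=9, (1,1) g=3 f=9, (2,4) g=7 f=9, (2,5) g=8 f=9, (3,2) g=4 f=9, (4,0) g=1 f=9]

order=[(2,2) → (1,2) → (1,3) → (1,4) → (1,5)]; open=[(0,2) g=5 f=11, (0,3) g=6 f=11, (0,4) g=7 f=11, (0,5) g=8 f=11, (1,0) g=2 f=9, (1,1) g=3 f=9, (2,4) g=7 f=9, (2,5) g=8 f=9, (3,2) g=4 f=9, (4,0) g=1 f=9]; closed=[(1,2), (1,3), (1,4), (1,5), (2,0), (2,1), (2,2), (3,0)]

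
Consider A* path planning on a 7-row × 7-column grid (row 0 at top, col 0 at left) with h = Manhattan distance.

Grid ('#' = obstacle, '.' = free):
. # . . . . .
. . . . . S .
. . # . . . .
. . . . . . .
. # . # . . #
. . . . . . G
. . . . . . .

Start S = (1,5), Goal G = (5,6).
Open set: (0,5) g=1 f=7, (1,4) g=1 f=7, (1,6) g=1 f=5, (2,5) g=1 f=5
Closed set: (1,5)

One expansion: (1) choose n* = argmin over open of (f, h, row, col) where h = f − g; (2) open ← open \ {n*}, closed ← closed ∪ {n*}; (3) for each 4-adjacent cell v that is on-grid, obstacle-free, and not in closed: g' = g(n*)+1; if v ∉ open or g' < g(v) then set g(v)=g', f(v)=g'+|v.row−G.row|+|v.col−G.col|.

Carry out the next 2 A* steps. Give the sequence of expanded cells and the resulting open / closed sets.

order=[(1,6) → (2,6)]; open=[(0,5) g=1 f=7, (0,6) g=2 f=7, (1,4) g=1 f=7, (2,5) g=1 f=5, (3,6) g=3 f=5]; closed=[(1,5), (1,6), (2,6)]

step 1: expand (1,6) (f=5, h=4) → closed; open now [(0,5) g=1 f=7, (0,6) g=2 f=7, (1,4) g=1 f=7, (2,5) g=1 f=5, (2,6) g=2 f=5]
step 2: expand (2,6) (f=5, h=3) → closed; open now [(0,5) g=1 f=7, (0,6) g=2 f=7, (1,4) g=1 f=7, (2,5) g=1 f=5, (3,6) g=3 f=5]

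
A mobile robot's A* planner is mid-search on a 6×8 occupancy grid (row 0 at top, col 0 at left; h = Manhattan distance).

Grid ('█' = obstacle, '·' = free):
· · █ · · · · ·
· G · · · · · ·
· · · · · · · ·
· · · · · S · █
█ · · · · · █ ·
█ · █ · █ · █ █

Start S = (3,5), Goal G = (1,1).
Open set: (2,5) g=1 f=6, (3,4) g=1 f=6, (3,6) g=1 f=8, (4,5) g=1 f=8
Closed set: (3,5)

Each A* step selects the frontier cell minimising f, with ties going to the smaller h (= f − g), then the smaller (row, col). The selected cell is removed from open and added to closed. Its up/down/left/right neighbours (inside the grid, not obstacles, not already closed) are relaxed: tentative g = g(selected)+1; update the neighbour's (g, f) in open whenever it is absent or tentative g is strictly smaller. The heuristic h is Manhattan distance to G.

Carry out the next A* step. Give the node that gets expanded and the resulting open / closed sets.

expanded=(2,5); open=[(1,5) g=2 f=6, (2,4) g=2 f=6, (2,6) g=2 f=8, (3,4) g=1 f=6, (3,6) g=1 f=8, (4,5) g=1 f=8]; closed=[(2,5), (3,5)]

step 1: expand (2,5) (f=6, h=5) → closed; open now [(1,5) g=2 f=6, (2,4) g=2 f=6, (2,6) g=2 f=8, (3,4) g=1 f=6, (3,6) g=1 f=8, (4,5) g=1 f=8]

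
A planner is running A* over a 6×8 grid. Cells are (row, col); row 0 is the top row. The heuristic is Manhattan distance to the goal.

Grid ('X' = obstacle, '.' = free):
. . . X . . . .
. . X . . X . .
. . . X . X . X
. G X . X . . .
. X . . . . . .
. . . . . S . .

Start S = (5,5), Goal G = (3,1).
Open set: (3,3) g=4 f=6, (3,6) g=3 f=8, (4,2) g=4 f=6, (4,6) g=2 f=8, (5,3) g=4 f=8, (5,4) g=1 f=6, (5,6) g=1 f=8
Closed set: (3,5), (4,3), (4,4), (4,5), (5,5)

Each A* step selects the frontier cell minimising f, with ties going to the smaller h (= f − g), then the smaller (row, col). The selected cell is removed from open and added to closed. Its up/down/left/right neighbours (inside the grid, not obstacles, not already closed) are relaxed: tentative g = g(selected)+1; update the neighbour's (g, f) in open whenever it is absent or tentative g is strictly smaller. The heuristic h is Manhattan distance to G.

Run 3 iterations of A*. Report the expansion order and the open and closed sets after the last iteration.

order=[(3,3) → (4,2) → (5,4)]; open=[(3,6) g=3 f=8, (4,6) g=2 f=8, (5,2) g=5 f=8, (5,3) g=2 f=6, (5,6) g=1 f=8]; closed=[(3,3), (3,5), (4,2), (4,3), (4,4), (4,5), (5,4), (5,5)]

step 1: expand (3,3) (f=6, h=2) → closed; open now [(3,6) g=3 f=8, (4,2) g=4 f=6, (4,6) g=2 f=8, (5,3) g=4 f=8, (5,4) g=1 f=6, (5,6) g=1 f=8]
step 2: expand (4,2) (f=6, h=2) → closed; open now [(3,6) g=3 f=8, (4,6) g=2 f=8, (5,2) g=5 f=8, (5,3) g=4 f=8, (5,4) g=1 f=6, (5,6) g=1 f=8]
step 3: expand (5,4) (f=6, h=5) → closed; open now [(3,6) g=3 f=8, (4,6) g=2 f=8, (5,2) g=5 f=8, (5,3) g=2 f=6, (5,6) g=1 f=8]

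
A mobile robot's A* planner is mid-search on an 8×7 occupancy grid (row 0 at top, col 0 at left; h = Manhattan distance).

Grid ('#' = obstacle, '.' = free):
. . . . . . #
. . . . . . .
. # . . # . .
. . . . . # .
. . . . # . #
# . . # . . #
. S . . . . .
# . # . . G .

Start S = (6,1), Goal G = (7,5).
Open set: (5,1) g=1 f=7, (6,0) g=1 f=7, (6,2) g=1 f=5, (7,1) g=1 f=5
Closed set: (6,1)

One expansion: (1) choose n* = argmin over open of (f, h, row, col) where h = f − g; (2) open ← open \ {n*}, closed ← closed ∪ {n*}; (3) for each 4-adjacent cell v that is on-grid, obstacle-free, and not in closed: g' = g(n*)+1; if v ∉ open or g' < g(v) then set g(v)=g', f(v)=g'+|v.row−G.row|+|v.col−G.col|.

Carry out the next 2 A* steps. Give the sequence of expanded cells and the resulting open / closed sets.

step 1: expand (6,2) (f=5, h=4) → closed; open now [(5,1) g=1 f=7, (5,2) g=2 f=7, (6,0) g=1 f=7, (6,3) g=2 f=5, (7,1) g=1 f=5]
step 2: expand (6,3) (f=5, h=3) → closed; open now [(5,1) g=1 f=7, (5,2) g=2 f=7, (6,0) g=1 f=7, (6,4) g=3 f=5, (7,1) g=1 f=5, (7,3) g=3 f=5]

order=[(6,2) → (6,3)]; open=[(5,1) g=1 f=7, (5,2) g=2 f=7, (6,0) g=1 f=7, (6,4) g=3 f=5, (7,1) g=1 f=5, (7,3) g=3 f=5]; closed=[(6,1), (6,2), (6,3)]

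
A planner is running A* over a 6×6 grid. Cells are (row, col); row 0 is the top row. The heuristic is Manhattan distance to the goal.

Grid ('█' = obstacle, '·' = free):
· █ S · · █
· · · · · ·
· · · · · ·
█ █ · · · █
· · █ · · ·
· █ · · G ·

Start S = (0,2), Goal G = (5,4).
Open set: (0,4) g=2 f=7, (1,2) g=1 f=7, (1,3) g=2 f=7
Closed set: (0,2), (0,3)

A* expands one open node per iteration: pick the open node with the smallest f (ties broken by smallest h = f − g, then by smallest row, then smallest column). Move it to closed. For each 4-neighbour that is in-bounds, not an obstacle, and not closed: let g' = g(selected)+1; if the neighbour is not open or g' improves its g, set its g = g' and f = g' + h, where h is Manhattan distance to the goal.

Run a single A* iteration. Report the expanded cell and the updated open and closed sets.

step 1: expand (0,4) (f=7, h=5) → closed; open now [(1,2) g=1 f=7, (1,3) g=2 f=7, (1,4) g=3 f=7]

expanded=(0,4); open=[(1,2) g=1 f=7, (1,3) g=2 f=7, (1,4) g=3 f=7]; closed=[(0,2), (0,3), (0,4)]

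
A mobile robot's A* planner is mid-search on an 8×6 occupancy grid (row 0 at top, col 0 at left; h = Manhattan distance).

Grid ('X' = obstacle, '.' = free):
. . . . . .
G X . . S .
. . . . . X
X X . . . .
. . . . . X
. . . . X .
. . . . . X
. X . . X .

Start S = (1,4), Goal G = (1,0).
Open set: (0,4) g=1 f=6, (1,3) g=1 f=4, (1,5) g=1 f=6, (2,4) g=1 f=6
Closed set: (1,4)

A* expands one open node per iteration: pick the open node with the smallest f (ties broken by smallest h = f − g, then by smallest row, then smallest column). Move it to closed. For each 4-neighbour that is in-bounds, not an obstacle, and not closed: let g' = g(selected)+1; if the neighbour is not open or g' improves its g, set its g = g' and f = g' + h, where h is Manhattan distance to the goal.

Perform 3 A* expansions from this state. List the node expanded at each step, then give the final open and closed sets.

step 1: expand (1,3) (f=4, h=3) → closed; open now [(0,3) g=2 f=6, (0,4) g=1 f=6, (1,2) g=2 f=4, (1,5) g=1 f=6, (2,3) g=2 f=6, (2,4) g=1 f=6]
step 2: expand (1,2) (f=4, h=2) → closed; open now [(0,2) g=3 f=6, (0,3) g=2 f=6, (0,4) g=1 f=6, (1,5) g=1 f=6, (2,2) g=3 f=6, (2,3) g=2 f=6, (2,4) g=1 f=6]
step 3: expand (0,2) (f=6, h=3) → closed; open now [(0,1) g=4 f=6, (0,3) g=2 f=6, (0,4) g=1 f=6, (1,5) g=1 f=6, (2,2) g=3 f=6, (2,3) g=2 f=6, (2,4) g=1 f=6]

order=[(1,3) → (1,2) → (0,2)]; open=[(0,1) g=4 f=6, (0,3) g=2 f=6, (0,4) g=1 f=6, (1,5) g=1 f=6, (2,2) g=3 f=6, (2,3) g=2 f=6, (2,4) g=1 f=6]; closed=[(0,2), (1,2), (1,3), (1,4)]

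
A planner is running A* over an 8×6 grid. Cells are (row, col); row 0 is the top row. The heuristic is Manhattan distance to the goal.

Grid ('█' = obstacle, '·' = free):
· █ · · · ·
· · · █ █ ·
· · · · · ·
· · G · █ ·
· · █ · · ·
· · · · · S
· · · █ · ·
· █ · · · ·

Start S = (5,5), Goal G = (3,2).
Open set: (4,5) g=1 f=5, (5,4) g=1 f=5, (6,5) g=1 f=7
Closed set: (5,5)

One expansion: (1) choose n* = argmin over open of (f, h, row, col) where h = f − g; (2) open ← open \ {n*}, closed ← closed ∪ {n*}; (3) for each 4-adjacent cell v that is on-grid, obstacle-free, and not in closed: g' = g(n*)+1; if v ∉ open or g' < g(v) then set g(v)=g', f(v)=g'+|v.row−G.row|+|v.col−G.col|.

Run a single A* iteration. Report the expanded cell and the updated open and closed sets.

step 1: expand (4,5) (f=5, h=4) → closed; open now [(3,5) g=2 f=5, (4,4) g=2 f=5, (5,4) g=1 f=5, (6,5) g=1 f=7]

expanded=(4,5); open=[(3,5) g=2 f=5, (4,4) g=2 f=5, (5,4) g=1 f=5, (6,5) g=1 f=7]; closed=[(4,5), (5,5)]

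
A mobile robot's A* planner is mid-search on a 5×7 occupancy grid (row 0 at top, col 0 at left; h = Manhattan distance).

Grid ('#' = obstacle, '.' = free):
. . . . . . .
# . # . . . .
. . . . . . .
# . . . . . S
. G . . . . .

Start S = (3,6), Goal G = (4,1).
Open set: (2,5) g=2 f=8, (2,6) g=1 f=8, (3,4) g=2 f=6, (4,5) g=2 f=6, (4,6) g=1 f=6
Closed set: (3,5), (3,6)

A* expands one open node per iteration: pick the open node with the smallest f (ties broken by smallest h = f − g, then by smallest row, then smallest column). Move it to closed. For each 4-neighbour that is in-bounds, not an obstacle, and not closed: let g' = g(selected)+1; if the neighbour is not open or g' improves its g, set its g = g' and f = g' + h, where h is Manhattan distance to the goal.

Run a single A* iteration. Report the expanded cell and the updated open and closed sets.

step 1: expand (3,4) (f=6, h=4) → closed; open now [(2,4) g=3 f=8, (2,5) g=2 f=8, (2,6) g=1 f=8, (3,3) g=3 f=6, (4,4) g=3 f=6, (4,5) g=2 f=6, (4,6) g=1 f=6]

expanded=(3,4); open=[(2,4) g=3 f=8, (2,5) g=2 f=8, (2,6) g=1 f=8, (3,3) g=3 f=6, (4,4) g=3 f=6, (4,5) g=2 f=6, (4,6) g=1 f=6]; closed=[(3,4), (3,5), (3,6)]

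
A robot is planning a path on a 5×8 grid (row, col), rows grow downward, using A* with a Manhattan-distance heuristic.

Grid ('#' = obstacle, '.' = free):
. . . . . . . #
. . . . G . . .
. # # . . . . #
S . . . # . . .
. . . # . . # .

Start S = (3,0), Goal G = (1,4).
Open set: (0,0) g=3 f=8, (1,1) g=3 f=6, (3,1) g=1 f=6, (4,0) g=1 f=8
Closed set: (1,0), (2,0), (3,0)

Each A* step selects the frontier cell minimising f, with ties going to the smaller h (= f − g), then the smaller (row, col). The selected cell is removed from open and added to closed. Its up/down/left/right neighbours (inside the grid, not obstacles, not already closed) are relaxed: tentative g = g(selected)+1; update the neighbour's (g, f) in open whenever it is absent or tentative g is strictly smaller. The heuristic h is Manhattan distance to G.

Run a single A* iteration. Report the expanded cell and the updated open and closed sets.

step 1: expand (1,1) (f=6, h=3) → closed; open now [(0,0) g=3 f=8, (0,1) g=4 f=8, (1,2) g=4 f=6, (3,1) g=1 f=6, (4,0) g=1 f=8]

expanded=(1,1); open=[(0,0) g=3 f=8, (0,1) g=4 f=8, (1,2) g=4 f=6, (3,1) g=1 f=6, (4,0) g=1 f=8]; closed=[(1,0), (1,1), (2,0), (3,0)]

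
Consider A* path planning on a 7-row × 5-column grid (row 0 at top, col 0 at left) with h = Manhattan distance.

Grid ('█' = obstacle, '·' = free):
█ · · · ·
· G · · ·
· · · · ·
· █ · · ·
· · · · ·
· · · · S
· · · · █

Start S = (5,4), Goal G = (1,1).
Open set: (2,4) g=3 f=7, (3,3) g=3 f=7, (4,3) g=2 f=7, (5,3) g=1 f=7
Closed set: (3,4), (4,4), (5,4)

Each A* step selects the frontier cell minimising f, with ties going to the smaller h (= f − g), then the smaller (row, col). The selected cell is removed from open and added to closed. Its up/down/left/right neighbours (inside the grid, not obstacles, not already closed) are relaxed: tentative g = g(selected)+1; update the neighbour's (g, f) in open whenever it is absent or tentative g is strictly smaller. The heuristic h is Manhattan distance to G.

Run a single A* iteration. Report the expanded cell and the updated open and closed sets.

step 1: expand (2,4) (f=7, h=4) → closed; open now [(1,4) g=4 f=7, (2,3) g=4 f=7, (3,3) g=3 f=7, (4,3) g=2 f=7, (5,3) g=1 f=7]

expanded=(2,4); open=[(1,4) g=4 f=7, (2,3) g=4 f=7, (3,3) g=3 f=7, (4,3) g=2 f=7, (5,3) g=1 f=7]; closed=[(2,4), (3,4), (4,4), (5,4)]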